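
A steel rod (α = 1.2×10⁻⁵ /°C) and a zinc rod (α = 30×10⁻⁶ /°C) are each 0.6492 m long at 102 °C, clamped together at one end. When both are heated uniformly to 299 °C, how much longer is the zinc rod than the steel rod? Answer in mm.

2.30 mm

ΔT = 197 K
steel: ΔL = 1.2×10⁻⁵ × 0.6492 m × 197 = 1.5347×10⁻³ m = 1.5347 mm
zinc: ΔL = 30×10⁻⁶ × 0.6492 m × 197 = 3.8368×10⁻³ m = 3.8368 mm
difference = 3.8368 − 1.5347 = 2.3021 mm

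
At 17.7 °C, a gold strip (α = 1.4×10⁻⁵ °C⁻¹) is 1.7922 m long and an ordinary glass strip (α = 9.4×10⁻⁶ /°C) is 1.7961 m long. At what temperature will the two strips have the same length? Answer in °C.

T = 492.9 °C

Equal length when α₁L₁ΔT − α₂L₂ΔT = L₂ − L₁ = 3.90×10⁻³ m
α₁L₁ = 2.50908×10⁻⁵, α₂L₂ = 1.688334×10⁻⁵ → Δ(αL) = 8.20746×10⁻⁶ m/K
ΔT = 3.90×10⁻³ / 8.20746×10⁻⁶ = 475.177 K, so T = 17.7 + 475.177 = 492.877 °C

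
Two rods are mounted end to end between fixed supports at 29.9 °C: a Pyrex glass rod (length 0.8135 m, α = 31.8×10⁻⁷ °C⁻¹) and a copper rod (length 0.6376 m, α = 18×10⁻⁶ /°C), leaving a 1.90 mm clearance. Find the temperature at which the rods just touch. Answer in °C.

T = 165 °C

α₁L₁ = 2.58693×10⁻⁶ m/K, α₂L₂ = 1.14768×10⁻⁵ m/K → total 1.406373×10⁻⁵ m/K
ΔT = g/(α₁L₁+α₂L₂) = 1.90×10⁻³ / 1.406373×10⁻⁵ = 135.10 K
T = 29.9 + 135.10 = 165.00 °C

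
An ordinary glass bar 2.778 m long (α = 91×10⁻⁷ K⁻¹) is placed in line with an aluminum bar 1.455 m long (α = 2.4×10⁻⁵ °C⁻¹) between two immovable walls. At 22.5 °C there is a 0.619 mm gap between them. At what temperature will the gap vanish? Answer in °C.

T = 32.8 °C

Gap closes when ΔL₁ + ΔL₂ = 0.619 mm = 6.19×10⁻⁴ m
(α₁L₁ + α₂L₂)ΔT = g
α₁L₁ + α₂L₂ = 91×10⁻⁷×2.778 + 2.4×10⁻⁵×1.455 = 6.01998×10⁻⁵ m/K
ΔT = 6.19×10⁻⁴ / 6.01998×10⁻⁵ = 10.282 K
T = 22.5 + 10.282 = 32.782 °C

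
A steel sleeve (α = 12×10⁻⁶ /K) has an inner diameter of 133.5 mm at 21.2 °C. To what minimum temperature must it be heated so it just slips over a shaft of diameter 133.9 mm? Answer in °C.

Required Δd = 133.9 − 133.5 = 0.4 mm
Δd = αd₀ΔT ⇒ ΔT = Δd/(αd₀) = 0.4 / (12×10⁻⁶ × 133.5) = 249.69 K
T_min = 21.2 + 249.69 = 270.89 °C

T = 271 °C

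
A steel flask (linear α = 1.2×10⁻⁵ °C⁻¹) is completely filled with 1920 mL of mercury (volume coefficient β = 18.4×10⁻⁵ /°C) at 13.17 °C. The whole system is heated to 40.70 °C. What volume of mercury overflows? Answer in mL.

The flask also expands: β_container ≈ 3α = 3.6×10⁻⁵ /K
Net overflow = V₀(β_liq − 3α_cont)ΔT
β − 3α = 1.84×10⁻⁴ − 3.6×10⁻⁵ = 1.48×10⁻⁴ /K; ΔT = 27.53 K
ΔV = 1920 × 1.48×10⁻⁴ × 27.53 = 7.82 mL

7.82 mL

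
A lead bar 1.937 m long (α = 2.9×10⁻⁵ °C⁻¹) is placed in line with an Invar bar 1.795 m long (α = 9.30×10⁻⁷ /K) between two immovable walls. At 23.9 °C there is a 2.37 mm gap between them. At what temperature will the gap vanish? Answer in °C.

Gap closes when ΔL₁ + ΔL₂ = 2.37 mm = 2.37×10⁻³ m
(α₁L₁ + α₂L₂)ΔT = g
α₁L₁ + α₂L₂ = 2.9×10⁻⁵×1.937 + 9.30×10⁻⁷×1.795 = 5.784235×10⁻⁵ m/K
ΔT = 2.37×10⁻³ / 5.784235×10⁻⁵ = 40.973 K
T = 23.9 + 40.973 = 64.873 °C

T = 64.9 °C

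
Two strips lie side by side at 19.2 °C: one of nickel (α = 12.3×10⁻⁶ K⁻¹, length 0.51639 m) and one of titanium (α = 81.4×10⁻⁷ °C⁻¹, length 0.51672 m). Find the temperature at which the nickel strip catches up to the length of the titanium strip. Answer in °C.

T = 173.0 °C

Equal length when α₁L₁ΔT − α₂L₂ΔT = L₂ − L₁ = 3.30×10⁻⁴ m
α₁L₁ = 6.351597×10⁻⁶, α₂L₂ = 4.2061008×10⁻⁶ → Δ(αL) = 2.1454962×10⁻⁶ m/K
ΔT = 3.30×10⁻⁴ / 2.1454962×10⁻⁶ = 153.811 K, so T = 19.2 + 153.811 = 173.011 °C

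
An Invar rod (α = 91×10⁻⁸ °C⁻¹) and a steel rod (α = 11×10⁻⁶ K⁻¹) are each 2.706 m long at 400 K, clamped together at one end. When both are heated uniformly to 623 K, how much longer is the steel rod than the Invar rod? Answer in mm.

6.09 mm

ΔT = 223 K
Invar: ΔL = 91×10⁻⁸ × 2.706 m × 223 = 5.4913×10⁻⁴ m = 0.54913 mm
steel: ΔL = 11×10⁻⁶ × 2.706 m × 223 = 6.6378×10⁻³ m = 6.6378 mm
difference = 6.6378 − 0.54913 = 6.08867 mm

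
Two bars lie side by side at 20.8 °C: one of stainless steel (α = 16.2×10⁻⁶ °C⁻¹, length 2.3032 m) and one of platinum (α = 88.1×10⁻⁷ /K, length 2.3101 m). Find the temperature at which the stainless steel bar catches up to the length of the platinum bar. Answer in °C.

L₁(1 + α₁ΔT) = L₂(1 + α₂ΔT) ⇒ ΔT = (L₂ − L₁)/(α₁L₁ − α₂L₂)
L₂ − L₁ = 2.3101 − 2.3032 = 6.90×10⁻³ m
α₁L₁ − α₂L₂ = 16.2×10⁻⁶×2.3032 − 88.1×10⁻⁷×2.3101 = 1.6959859×10⁻⁵ m/K
ΔT = 6.90×10⁻³ / 1.6959859×10⁻⁵ = 406.843 K
T = 20.8 + 406.843 = 427.643 °C

T = 427.6 °C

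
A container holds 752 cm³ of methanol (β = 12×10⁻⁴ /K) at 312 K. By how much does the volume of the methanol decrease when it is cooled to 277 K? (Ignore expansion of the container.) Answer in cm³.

|ΔT| = |277 − 312| = 35 K
ΔV = βV₀ΔT = (12×10⁻⁴)(752)(35) = 31.6 cm³

ΔV = 31.6 cm³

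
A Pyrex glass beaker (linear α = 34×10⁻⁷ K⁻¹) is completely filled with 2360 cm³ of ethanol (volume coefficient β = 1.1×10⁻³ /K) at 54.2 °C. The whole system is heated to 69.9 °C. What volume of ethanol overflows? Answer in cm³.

The beaker also expands: β_container ≈ 3α = 1.02×10⁻⁵ /K
Net overflow = V₀(β_liq − 3α_cont)ΔT
β − 3α = 1.10×10⁻³ − 1.02×10⁻⁵ = 1.0898×10⁻³ /K; ΔT = 15.7 K
ΔV = 2360 × 1.0898×10⁻³ × 15.7 = 40.4 cm³

40.4 cm³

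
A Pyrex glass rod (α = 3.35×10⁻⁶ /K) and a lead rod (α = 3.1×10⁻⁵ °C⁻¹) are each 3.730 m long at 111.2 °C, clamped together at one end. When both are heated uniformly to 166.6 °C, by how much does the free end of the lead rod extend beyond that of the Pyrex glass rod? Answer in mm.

5.71 mm

ΔT = 55.4 K
Pyrex glass: ΔL = 3.35×10⁻⁶ × 3.730 m × 55.4 = 6.9225×10⁻⁴ m = 0.69225 mm
lead: ΔL = 3.1×10⁻⁵ × 3.730 m × 55.4 = 6.4059×10⁻³ m = 6.4059 mm
difference = 6.4059 − 0.69225 = 5.71365 mm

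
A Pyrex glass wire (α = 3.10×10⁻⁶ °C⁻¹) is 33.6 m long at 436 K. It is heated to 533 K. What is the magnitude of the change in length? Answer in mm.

|ΔT| = |533 − 436| = 97 K
ΔL = αL₀ΔT = (3.10×10⁻⁶)(33.6)(97) = 1.01×10⁻² m

ΔL = 10.1 mm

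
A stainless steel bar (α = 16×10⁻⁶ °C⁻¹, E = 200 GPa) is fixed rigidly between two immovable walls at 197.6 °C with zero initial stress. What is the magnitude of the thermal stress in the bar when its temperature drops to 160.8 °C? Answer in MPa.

σ = 118 MPa

Fully constrained: the free strain ε = αΔT is blocked, so σ = Eε = EαΔT.
|ΔT| = 36.8 K
σ = 200×10⁹ × 16×10⁻⁶ × 36.8 = 1.18×10⁸ Pa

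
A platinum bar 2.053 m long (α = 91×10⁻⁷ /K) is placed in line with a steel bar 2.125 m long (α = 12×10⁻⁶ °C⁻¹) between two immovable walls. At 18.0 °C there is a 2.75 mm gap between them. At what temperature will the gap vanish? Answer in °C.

Gap closes when ΔL₁ + ΔL₂ = 2.75 mm = 2.75×10⁻³ m
(α₁L₁ + α₂L₂)ΔT = g
α₁L₁ + α₂L₂ = 91×10⁻⁷×2.053 + 12×10⁻⁶×2.125 = 4.41823×10⁻⁵ m/K
ΔT = 2.75×10⁻³ / 4.41823×10⁻⁵ = 62.242 K
T = 18.0 + 62.242 = 80.242 °C

T = 80.2 °C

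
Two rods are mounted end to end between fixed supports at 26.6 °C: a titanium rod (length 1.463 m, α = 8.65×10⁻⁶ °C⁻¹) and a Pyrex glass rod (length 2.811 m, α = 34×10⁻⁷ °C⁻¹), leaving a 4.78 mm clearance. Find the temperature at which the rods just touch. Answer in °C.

α₁L₁ = 1.265495×10⁻⁵ m/K, α₂L₂ = 9.5574×10⁻⁶ m/K → total 2.221235×10⁻⁵ m/K
ΔT = g/(α₁L₁+α₂L₂) = 4.78×10⁻³ / 2.221235×10⁻⁵ = 215.20 K
T = 26.6 + 215.20 = 241.80 °C

T = 242 °C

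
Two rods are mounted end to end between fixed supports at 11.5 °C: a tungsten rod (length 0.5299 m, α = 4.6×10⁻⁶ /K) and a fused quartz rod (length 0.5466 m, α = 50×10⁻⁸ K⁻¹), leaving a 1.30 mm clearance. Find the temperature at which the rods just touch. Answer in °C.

α₁L₁ = 2.43754×10⁻⁶ m/K, α₂L₂ = 2.733×10⁻⁷ m/K → total 2.71084×10⁻⁶ m/K
ΔT = g/(α₁L₁+α₂L₂) = 1.30×10⁻³ / 2.71084×10⁻⁶ = 479.56 K
T = 11.5 + 479.56 = 491.06 °C

T = 491 °C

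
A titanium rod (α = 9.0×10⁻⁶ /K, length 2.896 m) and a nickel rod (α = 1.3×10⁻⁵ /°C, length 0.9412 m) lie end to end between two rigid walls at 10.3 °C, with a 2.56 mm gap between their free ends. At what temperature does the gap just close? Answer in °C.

T = 77.1 °C

Gap closes when ΔL₁ + ΔL₂ = 2.56 mm = 2.56×10⁻³ m
(α₁L₁ + α₂L₂)ΔT = g
α₁L₁ + α₂L₂ = 9.0×10⁻⁶×2.896 + 1.3×10⁻⁵×0.9412 = 3.82996×10⁻⁵ m/K
ΔT = 2.56×10⁻³ / 3.82996×10⁻⁵ = 66.841 K
T = 10.3 + 66.841 = 77.141 °C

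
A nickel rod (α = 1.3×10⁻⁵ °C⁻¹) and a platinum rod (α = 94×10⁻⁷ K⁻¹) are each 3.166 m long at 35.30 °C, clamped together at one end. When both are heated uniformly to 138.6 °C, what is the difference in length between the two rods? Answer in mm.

ΔT = 103.30 K
nickel: ΔL = 1.3×10⁻⁵ × 3.166 m × 103.30 = 4.2516×10⁻³ m = 4.2516 mm
platinum: ΔL = 94×10⁻⁷ × 3.166 m × 103.30 = 3.0742×10⁻³ m = 3.0742 mm
difference = 4.2516 − 3.0742 = 1.1774 mm

1.18 mm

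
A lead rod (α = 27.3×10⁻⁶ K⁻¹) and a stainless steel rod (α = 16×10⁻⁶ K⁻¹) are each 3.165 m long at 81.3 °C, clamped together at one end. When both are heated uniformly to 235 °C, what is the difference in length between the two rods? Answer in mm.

5.50 mm

ΔT = 153.7 K
lead: ΔL = 27.3×10⁻⁶ × 3.165 m × 153.7 = 1.3280×10⁻² m = 13.280 mm
stainless steel: ΔL = 16×10⁻⁶ × 3.165 m × 153.7 = 7.7834×10⁻³ m = 7.7834 mm
difference = 13.280 − 7.7834 = 5.4966 mm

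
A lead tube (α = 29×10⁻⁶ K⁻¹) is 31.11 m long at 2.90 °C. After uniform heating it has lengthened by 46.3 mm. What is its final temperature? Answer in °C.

ΔL = αL₀ΔT ⇒ ΔT = ΔL / (αL₀)
ΔT = 46.3×10⁻³ m / (29×10⁻⁶ × 31.11 m) = 51.320 K
T = 2.90 + 51.320 = 54.220 °C

T = 54.2 °C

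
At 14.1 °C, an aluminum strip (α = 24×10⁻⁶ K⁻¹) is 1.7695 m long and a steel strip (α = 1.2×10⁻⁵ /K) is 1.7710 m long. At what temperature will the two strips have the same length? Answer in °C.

Equal length when α₁L₁ΔT − α₂L₂ΔT = L₂ − L₁ = 1.50×10⁻³ m
α₁L₁ = 4.2468×10⁻⁵, α₂L₂ = 2.1252×10⁻⁵ → Δ(αL) = 2.1216×10⁻⁵ m/K
ΔT = 1.50×10⁻³ / 2.1216×10⁻⁵ = 70.7014 K, so T = 14.1 + 70.7014 = 84.8014 °C

T = 84.80 °C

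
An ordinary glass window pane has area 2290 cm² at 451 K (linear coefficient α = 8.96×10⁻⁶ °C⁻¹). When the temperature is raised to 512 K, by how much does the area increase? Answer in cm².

ΔA = 2.50 cm²

Area coefficient ≈ 2α; |ΔT| = 61 K
ΔA = 2αA₀ΔT = 2(8.96×10⁻⁶)(2290)(61) = 2.50 cm²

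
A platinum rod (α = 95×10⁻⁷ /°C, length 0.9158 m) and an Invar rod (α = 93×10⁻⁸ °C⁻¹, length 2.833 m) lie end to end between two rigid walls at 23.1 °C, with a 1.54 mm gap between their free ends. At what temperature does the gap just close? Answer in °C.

T = 159 °C

Gap closes when ΔL₁ + ΔL₂ = 1.54 mm = 1.54×10⁻³ m
(α₁L₁ + α₂L₂)ΔT = g
α₁L₁ + α₂L₂ = 95×10⁻⁷×0.9158 + 93×10⁻⁸×2.833 = 1.133479×10⁻⁵ m/K
ΔT = 1.54×10⁻³ / 1.133479×10⁻⁵ = 135.86 K
T = 23.1 + 135.86 = 158.96 °C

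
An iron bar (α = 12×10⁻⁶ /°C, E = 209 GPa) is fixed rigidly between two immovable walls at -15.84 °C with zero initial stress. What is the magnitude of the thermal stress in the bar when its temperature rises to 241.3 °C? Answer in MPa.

Fully constrained: the free strain ε = αΔT is blocked, so σ = Eε = EαΔT.
|ΔT| = 257.14 K
σ = 209×10⁹ × 12×10⁻⁶ × 257.14 = 6.45×10⁸ Pa

σ = 645 MPa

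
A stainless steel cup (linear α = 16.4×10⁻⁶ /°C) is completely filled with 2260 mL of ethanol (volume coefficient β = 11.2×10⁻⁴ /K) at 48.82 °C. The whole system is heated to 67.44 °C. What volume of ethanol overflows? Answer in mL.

45.1 mL

The cup also expands: β_container ≈ 3α = 4.92×10⁻⁵ /K
Net overflow = V₀(β_liq − 3α_cont)ΔT
β − 3α = 1.12×10⁻³ − 4.92×10⁻⁵ = 1.0708×10⁻³ /K; ΔT = 18.62 K
ΔV = 2260 × 1.0708×10⁻³ × 18.62 = 45.1 mL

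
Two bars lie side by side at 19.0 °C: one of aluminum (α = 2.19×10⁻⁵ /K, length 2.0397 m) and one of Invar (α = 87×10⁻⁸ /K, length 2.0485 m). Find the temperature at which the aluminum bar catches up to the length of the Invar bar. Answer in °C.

T = 224.2 °C

Equal length when α₁L₁ΔT − α₂L₂ΔT = L₂ − L₁ = 8.80×10⁻³ m
α₁L₁ = 4.466943×10⁻⁵, α₂L₂ = 1.782195×10⁻⁶ → Δ(αL) = 4.2887235×10⁻⁵ m/K
ΔT = 8.80×10⁻³ / 4.2887235×10⁻⁵ = 205.189 K, so T = 19.0 + 205.189 = 224.189 °C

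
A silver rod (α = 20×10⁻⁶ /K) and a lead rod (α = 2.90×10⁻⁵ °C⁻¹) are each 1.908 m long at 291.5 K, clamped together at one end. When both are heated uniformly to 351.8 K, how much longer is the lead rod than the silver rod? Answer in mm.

ΔT = 60.3 K
silver: ΔL = 20×10⁻⁶ × 1.908 m × 60.3 = 2.3010×10⁻³ m = 2.3010 mm
lead: ΔL = 2.90×10⁻⁵ × 1.908 m × 60.3 = 3.3365×10⁻³ m = 3.3365 mm
difference = 3.3365 − 2.3010 = 1.0355 mm

1.04 mm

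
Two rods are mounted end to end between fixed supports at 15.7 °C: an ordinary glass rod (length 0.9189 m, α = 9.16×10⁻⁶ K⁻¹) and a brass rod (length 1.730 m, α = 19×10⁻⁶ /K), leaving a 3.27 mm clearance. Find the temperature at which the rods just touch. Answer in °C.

T = 94.9 °C

Gap closes when ΔL₁ + ΔL₂ = 3.27 mm = 3.27×10⁻³ m
(α₁L₁ + α₂L₂)ΔT = g
α₁L₁ + α₂L₂ = 9.16×10⁻⁶×0.9189 + 19×10⁻⁶×1.730 = 4.1287124×10⁻⁵ m/K
ΔT = 3.27×10⁻³ / 4.1287124×10⁻⁵ = 79.201 K
T = 15.7 + 79.201 = 94.901 °C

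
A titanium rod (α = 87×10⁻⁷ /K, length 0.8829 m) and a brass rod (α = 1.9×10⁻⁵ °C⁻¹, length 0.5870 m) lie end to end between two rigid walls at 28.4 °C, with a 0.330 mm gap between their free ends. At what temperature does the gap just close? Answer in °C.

T = 45.9 °C

α₁L₁ = 7.68123×10⁻⁶ m/K, α₂L₂ = 1.1153×10⁻⁵ m/K → total 1.883423×10⁻⁵ m/K
ΔT = g/(α₁L₁+α₂L₂) = 3.30×10⁻⁴ / 1.883423×10⁻⁵ = 17.521 K
T = 28.4 + 17.521 = 45.921 °C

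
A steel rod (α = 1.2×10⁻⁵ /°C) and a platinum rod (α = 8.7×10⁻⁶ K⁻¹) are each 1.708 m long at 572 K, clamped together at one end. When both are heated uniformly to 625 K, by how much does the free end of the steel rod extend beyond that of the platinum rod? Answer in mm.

0.299 mm

ΔT = 53 K
steel: ΔL = 1.2×10⁻⁵ × 1.708 m × 53 = 1.0863×10⁻³ m = 1.0863 mm
platinum: ΔL = 8.7×10⁻⁶ × 1.708 m × 53 = 7.8756×10⁻⁴ m = 0.78756 mm
difference = 1.0863 − 0.78756 = 0.29874 mm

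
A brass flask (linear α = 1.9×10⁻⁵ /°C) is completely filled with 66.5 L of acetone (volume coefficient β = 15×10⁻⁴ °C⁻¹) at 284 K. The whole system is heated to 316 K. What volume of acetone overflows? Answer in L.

The flask also expands: β_container ≈ 3α = 5.7×10⁻⁵ /K
Net overflow = V₀(β_liq − 3α_cont)ΔT
β − 3α = 1.50×10⁻³ − 5.7×10⁻⁵ = 1.443×10⁻³ /K; ΔT = 32 K
ΔV = 66.5 × 1.443×10⁻³ × 32 = 3.07 L

3.07 L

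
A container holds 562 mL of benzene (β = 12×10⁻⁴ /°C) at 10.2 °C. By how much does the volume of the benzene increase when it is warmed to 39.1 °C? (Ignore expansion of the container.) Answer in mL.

|ΔT| = |39.1 − 10.2| = 28.9 K
ΔV = βV₀ΔT = (12×10⁻⁴)(562)(28.9) = 19.5 mL

ΔV = 19.5 mL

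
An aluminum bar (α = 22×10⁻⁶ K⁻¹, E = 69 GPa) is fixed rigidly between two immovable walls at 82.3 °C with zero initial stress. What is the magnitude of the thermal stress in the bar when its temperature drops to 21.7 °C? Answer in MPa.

Fully constrained: the free strain ε = αΔT is blocked, so σ = Eε = EαΔT.
|ΔT| = 60.6 K
σ = 69.0×10⁹ × 22×10⁻⁶ × 60.6 = 9.20×10⁷ Pa

σ = 92.0 MPa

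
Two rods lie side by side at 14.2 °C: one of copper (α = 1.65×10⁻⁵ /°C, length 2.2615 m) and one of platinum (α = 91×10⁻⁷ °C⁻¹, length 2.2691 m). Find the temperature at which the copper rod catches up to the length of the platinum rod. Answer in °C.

T = 470.2 °C

L₁(1 + α₁ΔT) = L₂(1 + α₂ΔT) ⇒ ΔT = (L₂ − L₁)/(α₁L₁ − α₂L₂)
L₂ − L₁ = 2.2691 − 2.2615 = 7.60×10⁻³ m
α₁L₁ − α₂L₂ = 1.65×10⁻⁵×2.2615 − 91×10⁻⁷×2.2691 = 1.666594×10⁻⁵ m/K
ΔT = 7.60×10⁻³ / 1.666594×10⁻⁵ = 456.020 K
T = 14.2 + 456.020 = 470.220 °C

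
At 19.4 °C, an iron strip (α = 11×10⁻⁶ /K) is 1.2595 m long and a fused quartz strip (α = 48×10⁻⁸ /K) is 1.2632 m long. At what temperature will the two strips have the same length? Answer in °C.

Equal length when α₁L₁ΔT − α₂L₂ΔT = L₂ − L₁ = 3.70×10⁻³ m
α₁L₁ = 1.38545×10⁻⁵, α₂L₂ = 6.06336×10⁻⁷ → Δ(αL) = 1.3248164×10⁻⁵ m/K
ΔT = 3.70×10⁻³ / 1.3248164×10⁻⁵ = 279.284 K, so T = 19.4 + 279.284 = 298.684 °C

T = 298.7 °C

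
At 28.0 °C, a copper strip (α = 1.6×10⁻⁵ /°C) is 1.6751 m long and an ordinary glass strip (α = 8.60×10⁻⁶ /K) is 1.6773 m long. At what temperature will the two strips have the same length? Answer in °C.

T = 205.8 °C

L₁(1 + α₁ΔT) = L₂(1 + α₂ΔT) ⇒ ΔT = (L₂ − L₁)/(α₁L₁ − α₂L₂)
L₂ − L₁ = 1.6773 − 1.6751 = 2.20×10⁻³ m
α₁L₁ − α₂L₂ = 1.6×10⁻⁵×1.6751 − 8.60×10⁻⁶×1.6773 = 1.237682×10⁻⁵ m/K
ΔT = 2.20×10⁻³ / 1.237682×10⁻⁵ = 177.752 K
T = 28.0 + 177.752 = 205.752 °C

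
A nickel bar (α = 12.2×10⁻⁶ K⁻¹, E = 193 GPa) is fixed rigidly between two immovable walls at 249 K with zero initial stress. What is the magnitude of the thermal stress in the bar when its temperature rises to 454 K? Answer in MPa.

σ = 483 MPa

Fully constrained: the free strain ε = αΔT is blocked, so σ = Eε = EαΔT.
|ΔT| = 205 K
σ = 193×10⁹ × 12.2×10⁻⁶ × 205 = 4.83×10⁸ Pa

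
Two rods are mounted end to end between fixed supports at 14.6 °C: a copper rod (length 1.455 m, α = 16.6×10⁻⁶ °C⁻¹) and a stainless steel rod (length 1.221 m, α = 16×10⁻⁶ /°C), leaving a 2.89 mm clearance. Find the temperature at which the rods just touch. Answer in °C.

Gap closes when ΔL₁ + ΔL₂ = 2.89 mm = 2.89×10⁻³ m
(α₁L₁ + α₂L₂)ΔT = g
α₁L₁ + α₂L₂ = 16.6×10⁻⁶×1.455 + 16×10⁻⁶×1.221 = 4.3689×10⁻⁵ m/K
ΔT = 2.89×10⁻³ / 4.3689×10⁻⁵ = 66.149 K
T = 14.6 + 66.149 = 80.749 °C

T = 80.7 °C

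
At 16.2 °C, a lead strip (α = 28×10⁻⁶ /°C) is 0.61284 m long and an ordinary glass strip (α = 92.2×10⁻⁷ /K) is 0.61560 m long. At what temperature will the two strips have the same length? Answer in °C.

Equal length when α₁L₁ΔT − α₂L₂ΔT = L₂ − L₁ = 2.76×10⁻³ m
α₁L₁ = 1.715952×10⁻⁵, α₂L₂ = 5.675832×10⁻⁶ → Δ(αL) = 1.1483688×10⁻⁵ m/K
ΔT = 2.76×10⁻³ / 1.1483688×10⁻⁵ = 240.341 K, so T = 16.2 + 240.341 = 256.541 °C

T = 256.5 °C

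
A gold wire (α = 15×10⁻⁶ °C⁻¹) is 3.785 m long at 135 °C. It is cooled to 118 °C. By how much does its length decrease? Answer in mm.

ΔL = 0.965 mm

|ΔT| = |118 − 135| = 17 K
ΔL = αL₀ΔT = (15×10⁻⁶)(3.785)(17) = 9.65×10⁻⁴ m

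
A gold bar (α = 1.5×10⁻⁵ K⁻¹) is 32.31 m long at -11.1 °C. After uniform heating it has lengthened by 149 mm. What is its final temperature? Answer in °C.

ΔL = αL₀ΔT ⇒ ΔT = ΔL / (αL₀)
ΔT = 149×10⁻³ m / (1.5×10⁻⁵ × 32.31 m) = 307.44 K
T = -11.1 + 307.44 = 296.34 °C

T = 296 °C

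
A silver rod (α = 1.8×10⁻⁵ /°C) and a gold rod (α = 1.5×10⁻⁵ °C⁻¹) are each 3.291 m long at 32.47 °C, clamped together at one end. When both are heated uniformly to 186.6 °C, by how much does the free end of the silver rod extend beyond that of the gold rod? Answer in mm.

1.52 mm

ΔT = 154.13 K
silver: ΔL = 1.8×10⁻⁵ × 3.291 m × 154.13 = 9.1304×10⁻³ m = 9.1304 mm
gold: ΔL = 1.5×10⁻⁵ × 3.291 m × 154.13 = 7.6086×10⁻³ m = 7.6086 mm
difference = 9.1304 − 7.6086 = 1.5218 mm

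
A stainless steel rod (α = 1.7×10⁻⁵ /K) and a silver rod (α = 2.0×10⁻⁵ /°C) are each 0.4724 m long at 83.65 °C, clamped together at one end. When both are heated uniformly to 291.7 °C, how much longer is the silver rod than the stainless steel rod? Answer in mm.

0.295 mm

ΔT = 208.05 K
stainless steel: ΔL = 1.7×10⁻⁵ × 0.4724 m × 208.05 = 1.6708×10⁻³ m = 1.6708 mm
silver: ΔL = 2.0×10⁻⁵ × 0.4724 m × 208.05 = 1.9657×10⁻³ m = 1.9657 mm
difference = 1.9657 − 1.6708 = 0.2949 mm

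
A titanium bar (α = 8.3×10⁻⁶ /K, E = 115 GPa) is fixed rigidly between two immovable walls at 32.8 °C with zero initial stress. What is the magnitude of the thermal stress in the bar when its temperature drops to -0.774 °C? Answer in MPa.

σ = 32.0 MPa

Fully constrained: the free strain ε = αΔT is blocked, so σ = Eε = EαΔT.
|ΔT| = 33.574 K
σ = 115×10⁹ × 8.3×10⁻⁶ × 33.574 = 3.20×10⁷ Pa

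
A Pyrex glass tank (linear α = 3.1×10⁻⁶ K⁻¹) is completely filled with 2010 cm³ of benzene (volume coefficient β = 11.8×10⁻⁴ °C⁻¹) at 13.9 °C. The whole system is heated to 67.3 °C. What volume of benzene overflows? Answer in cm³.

126 cm³

The tank also expands: β_container ≈ 3α = 9.3×10⁻⁶ /K
Net overflow = V₀(β_liq − 3α_cont)ΔT
β − 3α = 1.18×10⁻³ − 9.3×10⁻⁶ = 1.1707×10⁻³ /K; ΔT = 53.4 K
ΔV = 2010 × 1.1707×10⁻³ × 53.4 = 126 cm³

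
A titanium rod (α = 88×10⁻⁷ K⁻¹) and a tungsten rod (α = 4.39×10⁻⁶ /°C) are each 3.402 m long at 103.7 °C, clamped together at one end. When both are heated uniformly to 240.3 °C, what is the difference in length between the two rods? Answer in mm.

ΔT = 136.6 K
titanium: ΔL = 88×10⁻⁷ × 3.402 m × 136.6 = 4.0895×10⁻³ m = 4.0895 mm
tungsten: ΔL = 4.39×10⁻⁶ × 3.402 m × 136.6 = 2.0401×10⁻³ m = 2.0401 mm
difference = 4.0895 − 2.0401 = 2.0494 mm

2.05 mm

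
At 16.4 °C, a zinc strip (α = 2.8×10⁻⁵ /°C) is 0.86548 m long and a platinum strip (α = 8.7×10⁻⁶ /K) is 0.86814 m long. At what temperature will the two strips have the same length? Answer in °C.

L₁(1 + α₁ΔT) = L₂(1 + α₂ΔT) ⇒ ΔT = (L₂ − L₁)/(α₁L₁ − α₂L₂)
L₂ − L₁ = 0.86814 − 0.86548 = 2.66×10⁻³ m
α₁L₁ − α₂L₂ = 2.8×10⁻⁵×0.86548 − 8.7×10⁻⁶×0.86814 = 1.6680622×10⁻⁵ m/K
ΔT = 2.66×10⁻³ / 1.6680622×10⁻⁵ = 159.466 K
T = 16.4 + 159.466 = 175.866 °C

T = 175.9 °C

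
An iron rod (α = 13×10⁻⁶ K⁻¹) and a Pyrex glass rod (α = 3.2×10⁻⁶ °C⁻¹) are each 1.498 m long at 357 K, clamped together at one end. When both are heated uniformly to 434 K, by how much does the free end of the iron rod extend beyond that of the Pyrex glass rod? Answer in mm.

ΔT = 77 K
iron: ΔL = 13×10⁻⁶ × 1.498 m × 77 = 1.4995×10⁻³ m = 1.4995 mm
Pyrex glass: ΔL = 3.2×10⁻⁶ × 1.498 m × 77 = 3.6911×10⁻⁴ m = 0.36911 mm
difference = 1.4995 − 0.36911 = 1.13039 mm

1.13 mm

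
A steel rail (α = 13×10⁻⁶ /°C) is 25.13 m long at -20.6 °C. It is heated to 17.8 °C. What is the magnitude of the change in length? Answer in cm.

ΔL = 1.25 cm

|ΔT| = |17.8 − (-20.6)| = 38.4 K
ΔL = αL₀ΔT = (13×10⁻⁶)(25.13)(38.4) = 1.25×10⁻² m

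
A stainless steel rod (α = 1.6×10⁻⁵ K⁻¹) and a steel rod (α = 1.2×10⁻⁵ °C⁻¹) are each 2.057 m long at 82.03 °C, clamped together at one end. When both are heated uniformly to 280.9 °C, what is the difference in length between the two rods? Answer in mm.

ΔT = 198.87 K
stainless steel: ΔL = 1.6×10⁻⁵ × 2.057 m × 198.87 = 6.5452×10⁻³ m = 6.5452 mm
steel: ΔL = 1.2×10⁻⁵ × 2.057 m × 198.87 = 4.9089×10⁻³ m = 4.9089 mm
difference = 6.5452 − 4.9089 = 1.6363 mm

1.64 mm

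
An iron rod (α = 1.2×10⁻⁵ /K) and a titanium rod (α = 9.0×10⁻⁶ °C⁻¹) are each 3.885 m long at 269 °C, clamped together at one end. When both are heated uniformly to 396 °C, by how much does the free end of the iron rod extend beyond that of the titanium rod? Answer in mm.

1.48 mm

ΔT = 127 K
iron: ΔL = 1.2×10⁻⁵ × 3.885 m × 127 = 5.9207×10⁻³ m = 5.9207 mm
titanium: ΔL = 9.0×10⁻⁶ × 3.885 m × 127 = 4.4406×10⁻³ m = 4.4406 mm
difference = 5.9207 − 4.4406 = 1.4801 mm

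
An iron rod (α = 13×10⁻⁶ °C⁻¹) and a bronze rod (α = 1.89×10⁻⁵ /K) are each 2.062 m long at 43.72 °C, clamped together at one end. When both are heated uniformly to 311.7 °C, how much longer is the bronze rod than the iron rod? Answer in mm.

ΔT = 267.98 K
iron: ΔL = 13×10⁻⁶ × 2.062 m × 267.98 = 7.1835×10⁻³ m = 7.1835 mm
bronze: ΔL = 1.89×10⁻⁵ × 2.062 m × 267.98 = 1.0444×10⁻² m = 10.444 mm
difference = 10.444 − 7.1835 = 3.2605 mm

3.26 mm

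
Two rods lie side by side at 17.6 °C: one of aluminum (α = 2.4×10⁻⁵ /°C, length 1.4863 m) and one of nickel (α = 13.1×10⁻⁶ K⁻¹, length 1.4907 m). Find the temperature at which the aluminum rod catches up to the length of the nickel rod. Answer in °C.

L₁(1 + α₁ΔT) = L₂(1 + α₂ΔT) ⇒ ΔT = (L₂ − L₁)/(α₁L₁ − α₂L₂)
L₂ − L₁ = 1.4907 − 1.4863 = 4.40×10⁻³ m
α₁L₁ − α₂L₂ = 2.4×10⁻⁵×1.4863 − 13.1×10⁻⁶×1.4907 = 1.614303×10⁻⁵ m/K
ΔT = 4.40×10⁻³ / 1.614303×10⁻⁵ = 272.563 K
T = 17.6 + 272.563 = 290.163 °C

T = 290.2 °C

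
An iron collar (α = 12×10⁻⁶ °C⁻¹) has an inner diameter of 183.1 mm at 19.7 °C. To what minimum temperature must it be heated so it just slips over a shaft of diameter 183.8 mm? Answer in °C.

Required Δd = 183.8 − 183.1 = 0.7 mm
Δd = αd₀ΔT ⇒ ΔT = Δd/(αd₀) = 0.7 / (12×10⁻⁶ × 183.1) = 318.59 K
T_min = 19.7 + 318.59 = 338.29 °C

T = 338 °C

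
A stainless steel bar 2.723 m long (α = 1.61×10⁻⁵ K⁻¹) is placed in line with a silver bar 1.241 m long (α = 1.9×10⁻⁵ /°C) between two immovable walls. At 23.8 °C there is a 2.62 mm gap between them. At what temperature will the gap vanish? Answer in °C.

T = 62.7 °C

α₁L₁ = 4.38403×10⁻⁵ m/K, α₂L₂ = 2.3579×10⁻⁵ m/K → total 6.74193×10⁻⁵ m/K
ΔT = g/(α₁L₁+α₂L₂) = 2.62×10⁻³ / 6.74193×10⁻⁵ = 38.861 K
T = 23.8 + 38.861 = 62.661 °C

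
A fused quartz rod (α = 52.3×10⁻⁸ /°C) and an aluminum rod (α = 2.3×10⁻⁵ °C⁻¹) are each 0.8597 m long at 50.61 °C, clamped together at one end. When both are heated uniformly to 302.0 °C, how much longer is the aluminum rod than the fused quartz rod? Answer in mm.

4.86 mm

ΔT = 251.39 K
fused quartz: ΔL = 52.3×10⁻⁸ × 0.8597 m × 251.39 = 1.1303×10⁻⁴ m = 0.11303 mm
aluminum: ΔL = 2.3×10⁻⁵ × 0.8597 m × 251.39 = 4.9708×10⁻³ m = 4.9708 mm
difference = 4.9708 − 0.11303 = 4.85777 mm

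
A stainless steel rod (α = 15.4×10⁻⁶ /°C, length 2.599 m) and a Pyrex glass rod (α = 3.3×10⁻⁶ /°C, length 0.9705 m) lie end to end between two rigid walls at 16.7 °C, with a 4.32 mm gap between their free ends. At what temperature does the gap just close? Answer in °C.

α₁L₁ = 4.00246×10⁻⁵ m/K, α₂L₂ = 3.20265×10⁻⁶ m/K → total 4.322725×10⁻⁵ m/K
ΔT = g/(α₁L₁+α₂L₂) = 4.32×10⁻³ / 4.322725×10⁻⁵ = 99.94 K
T = 16.7 + 99.94 = 116.64 °C

T = 117 °C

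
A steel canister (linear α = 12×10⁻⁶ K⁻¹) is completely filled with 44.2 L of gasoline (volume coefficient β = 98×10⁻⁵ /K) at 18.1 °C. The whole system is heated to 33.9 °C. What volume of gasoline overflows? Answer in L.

The canister also expands: β_container ≈ 3α = 3.6×10⁻⁵ /K
Net overflow = V₀(β_liq − 3α_cont)ΔT
β − 3α = 9.80×10⁻⁴ − 3.6×10⁻⁵ = 9.44×10⁻⁴ /K; ΔT = 15.8 K
ΔV = 44.2 × 9.44×10⁻⁴ × 15.8 = 0.659 L

0.659 L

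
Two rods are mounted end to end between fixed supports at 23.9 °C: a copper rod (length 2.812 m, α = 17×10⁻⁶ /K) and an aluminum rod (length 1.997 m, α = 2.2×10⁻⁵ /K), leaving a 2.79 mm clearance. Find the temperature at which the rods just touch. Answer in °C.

α₁L₁ = 4.7804×10⁻⁵ m/K, α₂L₂ = 4.3934×10⁻⁵ m/K → total 9.1738×10⁻⁵ m/K
ΔT = g/(α₁L₁+α₂L₂) = 2.79×10⁻³ / 9.1738×10⁻⁵ = 30.413 K
T = 23.9 + 30.413 = 54.313 °C

T = 54.3 °C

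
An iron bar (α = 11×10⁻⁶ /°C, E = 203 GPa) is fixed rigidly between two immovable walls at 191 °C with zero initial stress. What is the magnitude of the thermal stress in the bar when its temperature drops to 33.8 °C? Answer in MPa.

σ = 351 MPa

Fully constrained: the free strain ε = αΔT is blocked, so σ = Eε = EαΔT.
|ΔT| = 157.2 K
σ = 203×10⁹ × 11×10⁻⁶ × 157.2 = 3.51×10⁸ Pa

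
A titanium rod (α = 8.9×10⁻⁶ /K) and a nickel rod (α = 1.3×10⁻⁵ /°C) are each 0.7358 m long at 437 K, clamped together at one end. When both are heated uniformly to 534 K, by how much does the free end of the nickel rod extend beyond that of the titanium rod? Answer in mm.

0.293 mm

ΔT = 97 K
titanium: ΔL = 8.9×10⁻⁶ × 0.7358 m × 97 = 6.3522×10⁻⁴ m = 0.63522 mm
nickel: ΔL = 1.3×10⁻⁵ × 0.7358 m × 97 = 9.2784×10⁻⁴ m = 0.92784 mm
difference = 0.92784 − 0.63522 = 0.29262 mm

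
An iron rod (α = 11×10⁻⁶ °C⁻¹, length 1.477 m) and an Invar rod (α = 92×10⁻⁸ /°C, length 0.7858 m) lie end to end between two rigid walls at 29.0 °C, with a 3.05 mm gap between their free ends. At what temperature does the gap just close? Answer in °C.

Gap closes when ΔL₁ + ΔL₂ = 3.05 mm = 3.05×10⁻³ m
(α₁L₁ + α₂L₂)ΔT = g
α₁L₁ + α₂L₂ = 11×10⁻⁶×1.477 + 92×10⁻⁸×0.7858 = 1.6969936×10⁻⁵ m/K
ΔT = 3.05×10⁻³ / 1.6969936×10⁻⁵ = 179.73 K
T = 29.0 + 179.73 = 208.73 °C

T = 209 °C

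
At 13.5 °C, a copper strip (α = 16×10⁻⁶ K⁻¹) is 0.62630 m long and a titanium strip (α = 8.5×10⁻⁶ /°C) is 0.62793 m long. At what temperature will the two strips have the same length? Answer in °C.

T = 361.5 °C

Equal length when α₁L₁ΔT − α₂L₂ΔT = L₂ − L₁ = 1.63×10⁻³ m
α₁L₁ = 1.00208×10⁻⁵, α₂L₂ = 5.337405×10⁻⁶ → Δ(αL) = 4.683395×10⁻⁶ m/K
ΔT = 1.63×10⁻³ / 4.683395×10⁻⁶ = 348.038 K, so T = 13.5 + 348.038 = 361.538 °C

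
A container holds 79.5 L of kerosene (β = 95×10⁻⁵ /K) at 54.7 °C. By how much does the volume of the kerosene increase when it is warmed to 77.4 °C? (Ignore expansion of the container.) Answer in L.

ΔV = 1.71 L

|ΔT| = |77.4 − 54.7| = 22.7 K
ΔV = βV₀ΔT = (95×10⁻⁵)(79.5)(22.7) = 1.71 L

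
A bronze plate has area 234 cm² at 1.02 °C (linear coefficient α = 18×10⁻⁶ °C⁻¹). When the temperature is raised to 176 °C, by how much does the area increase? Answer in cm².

Area coefficient ≈ 2α; |ΔT| = 174.98 K
ΔA = 2αA₀ΔT = 2(18×10⁻⁶)(234)(174.98) = 1.47 cm²

ΔA = 1.47 cm²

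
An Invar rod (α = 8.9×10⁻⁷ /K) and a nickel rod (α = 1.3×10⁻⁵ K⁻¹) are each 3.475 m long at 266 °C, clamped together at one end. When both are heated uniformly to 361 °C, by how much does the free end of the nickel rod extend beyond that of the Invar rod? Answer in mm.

ΔT = 95 K
Invar: ΔL = 8.9×10⁻⁷ × 3.475 m × 95 = 2.9381×10⁻⁴ m = 0.29381 mm
nickel: ΔL = 1.3×10⁻⁵ × 3.475 m × 95 = 4.2916×10⁻³ m = 4.2916 mm
difference = 4.2916 − 0.29381 = 3.99779 mm

4.00 mm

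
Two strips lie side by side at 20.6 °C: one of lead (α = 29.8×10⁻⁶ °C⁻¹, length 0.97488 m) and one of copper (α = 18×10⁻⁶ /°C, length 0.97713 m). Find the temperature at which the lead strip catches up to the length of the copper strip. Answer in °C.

L₁(1 + α₁ΔT) = L₂(1 + α₂ΔT) ⇒ ΔT = (L₂ − L₁)/(α₁L₁ − α₂L₂)
L₂ − L₁ = 0.97713 − 0.97488 = 2.25×10⁻³ m
α₁L₁ − α₂L₂ = 29.8×10⁻⁶×0.97488 − 18×10⁻⁶×0.97713 = 1.1463084×10⁻⁵ m/K
ΔT = 2.25×10⁻³ / 1.1463084×10⁻⁵ = 196.282 K
T = 20.6 + 196.282 = 216.882 °C

T = 216.9 °C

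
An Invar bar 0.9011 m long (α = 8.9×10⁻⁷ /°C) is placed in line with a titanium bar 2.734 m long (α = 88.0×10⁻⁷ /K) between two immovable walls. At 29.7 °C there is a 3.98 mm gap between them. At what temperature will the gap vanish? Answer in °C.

Gap closes when ΔL₁ + ΔL₂ = 3.98 mm = 3.98×10⁻³ m
(α₁L₁ + α₂L₂)ΔT = g
α₁L₁ + α₂L₂ = 8.9×10⁻⁷×0.9011 + 88.0×10⁻⁷×2.734 = 2.4861179×10⁻⁵ m/K
ΔT = 3.98×10⁻³ / 2.4861179×10⁻⁵ = 160.09 K
T = 29.7 + 160.09 = 189.79 °C

T = 190 °C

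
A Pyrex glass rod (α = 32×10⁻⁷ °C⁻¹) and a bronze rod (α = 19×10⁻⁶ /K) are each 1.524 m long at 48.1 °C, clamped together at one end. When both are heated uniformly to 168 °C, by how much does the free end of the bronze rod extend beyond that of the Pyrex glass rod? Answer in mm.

ΔT = 119.9 K
Pyrex glass: ΔL = 32×10⁻⁷ × 1.524 m × 119.9 = 5.8473×10⁻⁴ m = 0.58473 mm
bronze: ΔL = 19×10⁻⁶ × 1.524 m × 119.9 = 3.4718×10⁻³ m = 3.4718 mm
difference = 3.4718 − 0.58473 = 2.88707 mm

2.89 mm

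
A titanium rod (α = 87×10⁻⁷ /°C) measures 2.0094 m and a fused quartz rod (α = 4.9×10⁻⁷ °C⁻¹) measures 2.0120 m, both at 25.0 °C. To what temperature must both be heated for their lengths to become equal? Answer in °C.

T = 182.6 °C

L₁(1 + α₁ΔT) = L₂(1 + α₂ΔT) ⇒ ΔT = (L₂ − L₁)/(α₁L₁ − α₂L₂)
L₂ − L₁ = 2.0120 − 2.0094 = 2.60×10⁻³ m
α₁L₁ − α₂L₂ = 87×10⁻⁷×2.0094 − 4.9×10⁻⁷×2.0120 = 1.64959×10⁻⁵ m/K
ΔT = 2.60×10⁻³ / 1.64959×10⁻⁵ = 157.615 K
T = 25.0 + 157.615 = 182.615 °C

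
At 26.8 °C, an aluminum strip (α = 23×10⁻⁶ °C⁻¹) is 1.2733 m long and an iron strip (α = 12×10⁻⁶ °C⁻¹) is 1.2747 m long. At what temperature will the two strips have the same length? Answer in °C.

T = 126.9 °C

Equal length when α₁L₁ΔT − α₂L₂ΔT = L₂ − L₁ = 1.40×10⁻³ m
α₁L₁ = 2.92859×10⁻⁵, α₂L₂ = 1.52964×10⁻⁵ → Δ(αL) = 1.39895×10⁻⁵ m/K
ΔT = 1.40×10⁻³ / 1.39895×10⁻⁵ = 100.075 K, so T = 26.8 + 100.075 = 126.875 °C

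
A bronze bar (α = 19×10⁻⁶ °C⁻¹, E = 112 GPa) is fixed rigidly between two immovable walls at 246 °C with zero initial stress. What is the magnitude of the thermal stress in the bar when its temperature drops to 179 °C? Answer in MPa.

σ = 143 MPa

Fully constrained: the free strain ε = αΔT is blocked, so σ = Eε = EαΔT.
|ΔT| = 67 K
σ = 112×10⁹ × 19×10⁻⁶ × 67 = 1.43×10⁸ Pa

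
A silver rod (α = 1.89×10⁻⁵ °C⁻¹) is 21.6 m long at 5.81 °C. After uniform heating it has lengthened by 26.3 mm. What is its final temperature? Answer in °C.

ΔL = αL₀ΔT ⇒ ΔT = ΔL / (αL₀)
ΔT = 26.3×10⁻³ m / (1.89×10⁻⁵ × 21.6 m) = 64.423 K
T = 5.81 + 64.423 = 70.233 °C

T = 70.2 °C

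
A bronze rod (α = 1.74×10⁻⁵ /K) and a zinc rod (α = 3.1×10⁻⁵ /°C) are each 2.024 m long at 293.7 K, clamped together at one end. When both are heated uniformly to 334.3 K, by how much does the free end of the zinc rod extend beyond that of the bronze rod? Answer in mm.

ΔT = 40.6 K
bronze: ΔL = 1.74×10⁻⁵ × 2.024 m × 40.6 = 1.4298×10⁻³ m = 1.4298 mm
zinc: ΔL = 3.1×10⁻⁵ × 2.024 m × 40.6 = 2.5474×10⁻³ m = 2.5474 mm
difference = 2.5474 − 1.4298 = 1.1176 mm

1.12 mm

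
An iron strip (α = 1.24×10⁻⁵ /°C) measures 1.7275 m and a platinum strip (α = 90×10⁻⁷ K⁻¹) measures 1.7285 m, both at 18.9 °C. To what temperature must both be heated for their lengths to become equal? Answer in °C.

T = 189.4 °C

L₁(1 + α₁ΔT) = L₂(1 + α₂ΔT) ⇒ ΔT = (L₂ − L₁)/(α₁L₁ − α₂L₂)
L₂ − L₁ = 1.7285 − 1.7275 = 1.00×10⁻³ m
α₁L₁ − α₂L₂ = 1.24×10⁻⁵×1.7275 − 90×10⁻⁷×1.7285 = 5.8645×10⁻⁶ m/K
ΔT = 1.00×10⁻³ / 5.8645×10⁻⁶ = 170.518 K
T = 18.9 + 170.518 = 189.418 °C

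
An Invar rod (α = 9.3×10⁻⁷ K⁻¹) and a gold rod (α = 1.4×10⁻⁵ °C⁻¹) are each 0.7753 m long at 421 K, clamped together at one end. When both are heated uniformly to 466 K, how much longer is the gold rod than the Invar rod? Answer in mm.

0.456 mm

ΔT = 45 K
Invar: ΔL = 9.3×10⁻⁷ × 0.7753 m × 45 = 3.2446×10⁻⁵ m = 0.032446 mm
gold: ΔL = 1.4×10⁻⁵ × 0.7753 m × 45 = 4.8844×10⁻⁴ m = 0.48844 mm
difference = 0.48844 − 0.032446 = 0.455994 mm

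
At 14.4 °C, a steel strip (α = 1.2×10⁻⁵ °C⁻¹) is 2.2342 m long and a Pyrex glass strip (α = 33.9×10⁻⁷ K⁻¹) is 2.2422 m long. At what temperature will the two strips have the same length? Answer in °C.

Equal length when α₁L₁ΔT − α₂L₂ΔT = L₂ − L₁ = 8.00×10⁻³ m
α₁L₁ = 2.68104×10⁻⁵, α₂L₂ = 7.601058×10⁻⁶ → Δ(αL) = 1.9209342×10⁻⁵ m/K
ΔT = 8.00×10⁻³ / 1.9209342×10⁻⁵ = 416.464 K, so T = 14.4 + 416.464 = 430.864 °C

T = 430.9 °C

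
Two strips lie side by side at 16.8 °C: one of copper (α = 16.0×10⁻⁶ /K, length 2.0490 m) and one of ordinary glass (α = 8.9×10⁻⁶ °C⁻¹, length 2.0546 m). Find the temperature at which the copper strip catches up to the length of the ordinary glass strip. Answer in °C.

T = 403.1 °C

Equal length when α₁L₁ΔT − α₂L₂ΔT = L₂ − L₁ = 5.60×10⁻³ m
α₁L₁ = 3.2784×10⁻⁵, α₂L₂ = 1.828594×10⁻⁵ → Δ(αL) = 1.449806×10⁻⁵ m/K
ΔT = 5.60×10⁻³ / 1.449806×10⁻⁵ = 386.259 K, so T = 16.8 + 386.259 = 403.059 °C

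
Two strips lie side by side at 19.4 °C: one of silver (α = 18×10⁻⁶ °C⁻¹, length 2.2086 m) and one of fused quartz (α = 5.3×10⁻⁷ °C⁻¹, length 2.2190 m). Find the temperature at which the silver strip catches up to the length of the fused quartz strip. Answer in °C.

T = 289.0 °C

Equal length when α₁L₁ΔT − α₂L₂ΔT = L₂ − L₁ = 1.04×10⁻² m
α₁L₁ = 3.97548×10⁻⁵, α₂L₂ = 1.17607×10⁻⁶ → Δ(αL) = 3.857873×10⁻⁵ m/K
ΔT = 1.04×10⁻² / 3.857873×10⁻⁵ = 269.579 K, so T = 19.4 + 269.579 = 288.979 °C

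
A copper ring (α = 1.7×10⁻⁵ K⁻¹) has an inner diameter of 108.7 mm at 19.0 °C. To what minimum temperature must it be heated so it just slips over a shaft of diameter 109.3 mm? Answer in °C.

Required Δd = 109.3 − 108.7 = 0.6 mm
Δd = αd₀ΔT ⇒ ΔT = Δd/(αd₀) = 0.6 / (1.7×10⁻⁵ × 108.7) = 324.69 K
T_min = 19.0 + 324.69 = 343.69 °C

T = 344 °C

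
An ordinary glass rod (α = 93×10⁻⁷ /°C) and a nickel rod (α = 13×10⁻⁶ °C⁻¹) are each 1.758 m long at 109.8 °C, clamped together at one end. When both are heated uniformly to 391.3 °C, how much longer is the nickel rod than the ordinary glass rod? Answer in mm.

ΔT = 281.5 K
ordinary glass: ΔL = 93×10⁻⁷ × 1.758 m × 281.5 = 4.6024×10⁻³ m = 4.6024 mm
nickel: ΔL = 13×10⁻⁶ × 1.758 m × 281.5 = 6.4334×10⁻³ m = 6.4334 mm
difference = 6.4334 − 4.6024 = 1.8310 mm

1.83 mm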